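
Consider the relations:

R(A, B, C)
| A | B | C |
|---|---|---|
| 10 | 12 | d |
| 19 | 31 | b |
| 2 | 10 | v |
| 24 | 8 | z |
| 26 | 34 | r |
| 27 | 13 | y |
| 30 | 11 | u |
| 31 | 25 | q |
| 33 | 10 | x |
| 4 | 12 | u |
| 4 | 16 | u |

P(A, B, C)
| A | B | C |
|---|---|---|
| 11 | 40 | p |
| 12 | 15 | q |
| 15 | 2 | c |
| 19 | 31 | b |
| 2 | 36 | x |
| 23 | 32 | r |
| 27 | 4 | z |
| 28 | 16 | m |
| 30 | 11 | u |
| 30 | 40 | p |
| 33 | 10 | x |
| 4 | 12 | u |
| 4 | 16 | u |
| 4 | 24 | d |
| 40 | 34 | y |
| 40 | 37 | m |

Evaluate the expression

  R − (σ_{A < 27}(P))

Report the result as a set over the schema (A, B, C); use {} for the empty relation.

σ[A < 27]: keep tuples satisfying A < 27 → {(11, 40, p), (12, 15, q), (15, 2, c), (19, 31, b), (2, 36, x), (23, 32, r), (4, 12, u), (4, 16, u), (4, 24, d)}
Taking the difference: {(10, 12, d), (2, 10, v), (24, 8, z), (26, 34, r), (27, 13, y), (30, 11, u), (31, 25, q), (33, 10, x)}

{(10, 12, d), (2, 10, v), (24, 8, z), (26, 34, r), (27, 13, y), (30, 11, u), (31, 25, q), (33, 10, x)}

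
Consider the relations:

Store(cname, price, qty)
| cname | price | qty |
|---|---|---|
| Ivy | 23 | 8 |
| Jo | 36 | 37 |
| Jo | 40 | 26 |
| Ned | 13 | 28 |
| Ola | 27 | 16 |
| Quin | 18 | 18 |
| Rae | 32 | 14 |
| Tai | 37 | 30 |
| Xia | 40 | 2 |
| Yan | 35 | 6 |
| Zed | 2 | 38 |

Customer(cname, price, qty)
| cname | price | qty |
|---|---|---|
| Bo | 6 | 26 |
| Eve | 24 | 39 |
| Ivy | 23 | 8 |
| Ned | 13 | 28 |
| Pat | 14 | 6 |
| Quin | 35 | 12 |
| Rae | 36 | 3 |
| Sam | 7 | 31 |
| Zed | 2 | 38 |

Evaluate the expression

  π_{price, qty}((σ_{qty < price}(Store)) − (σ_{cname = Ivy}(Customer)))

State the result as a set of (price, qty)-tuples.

{(27, 16), (32, 14), (35, 6), (37, 30), (40, 2), (40, 26)}

Filtering on qty < price leaves {(Ivy, 23, 8), (Jo, 40, 26), (Ola, 27, 16), (Rae, 32, 14), (Tai, 37, 30), (Xia, 40, 2), (Yan, 35, 6)}.
Filtering on cname = Ivy leaves {(Ivy, 23, 8)}.
Taking the difference: {(Jo, 40, 26), (Ola, 27, 16), (Rae, 32, 14), (Tai, 37, 30), (Xia, 40, 2), (Yan, 35, 6)}
π_{price, qty} gives {(27, 16), (32, 14), (35, 6), (37, 30), (40, 2), (40, 26)}.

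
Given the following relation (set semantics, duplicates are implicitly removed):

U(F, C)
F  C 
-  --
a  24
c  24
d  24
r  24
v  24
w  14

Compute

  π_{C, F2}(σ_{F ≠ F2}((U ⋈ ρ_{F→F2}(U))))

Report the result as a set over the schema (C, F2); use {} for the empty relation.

ρ[F→F2]: schema becomes (F2, C); tuples unchanged.
U ⋈ ρ_{F→F2}(U) (natural join on C): {(a, 24, a), (a, 24, c), (a, 24, d), (a, 24, r), (a, 24, v), (c, 24, a), (c, 24, c), (c, 24, d), (c, 24, r), (c, 24, v), (d, 24, a), (d, 24, c), (d, 24, d), (d, 24, r), (d, 24, v), (r, 24, a), (r, 24, c), (r, 24, d), (r, 24, r), (r, 24, v), (v, 24, a), (v, 24, c), (v, 24, d), (v, 24, r), (v, 24, v), (w, 14, w)}
σ[F ≠ F2]: keep tuples satisfying F ≠ F2 → {(a, 24, c), (a, 24, d), (a, 24, r), (a, 24, v), (c, 24, a), (c, 24, d), (c, 24, r), (c, 24, v), (d, 24, a), (d, 24, c), (d, 24, r), (d, 24, v), (r, 24, a), (r, 24, c), (r, 24, d), (r, 24, v), (v, 24, a), (v, 24, c), (v, 24, d), (v, 24, r)}
π_{C, F2} gives {(24, a), (24, c), (24, d), (24, r), (24, v)} (15 duplicate(s) eliminated).

{(24, a), (24, c), (24, d), (24, r), (24, v)}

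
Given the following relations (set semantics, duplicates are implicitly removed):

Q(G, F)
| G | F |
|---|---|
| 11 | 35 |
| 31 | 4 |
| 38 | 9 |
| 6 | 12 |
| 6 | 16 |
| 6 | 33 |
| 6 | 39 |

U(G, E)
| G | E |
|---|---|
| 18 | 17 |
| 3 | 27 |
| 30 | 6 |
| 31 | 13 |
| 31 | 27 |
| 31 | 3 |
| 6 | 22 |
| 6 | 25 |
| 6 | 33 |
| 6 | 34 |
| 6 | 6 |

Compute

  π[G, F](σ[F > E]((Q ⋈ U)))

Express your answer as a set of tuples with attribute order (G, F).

{(31, 4), (6, 12), (6, 16), (6, 33), (6, 39)}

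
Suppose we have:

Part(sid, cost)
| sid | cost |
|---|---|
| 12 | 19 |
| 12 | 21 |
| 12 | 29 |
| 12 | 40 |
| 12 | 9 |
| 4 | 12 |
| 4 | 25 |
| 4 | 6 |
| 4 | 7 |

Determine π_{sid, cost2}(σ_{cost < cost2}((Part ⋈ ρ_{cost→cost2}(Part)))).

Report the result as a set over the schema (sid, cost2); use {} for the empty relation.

{(12, 19), (12, 21), (12, 29), (12, 40), (4, 12), (4, 25), (4, 7)}

ρ[cost→cost2]: schema becomes (sid, cost2); tuples unchanged.
Joining Part and ρ_{cost→cost2}(Part) on sid yields {(12, 19, 19), (12, 19, 21), (12, 19, 29), (12, 19, 40), (12, 19, 9), (12, 21, 19), (12, 21, 21), (12, 21, 29), (12, 21, 40), (12, 21, 9), (12, 29, 19), (12, 29, 21), (12, 29, 29), (12, 29, 40), (12, 29, 9), (12, 40, 19), (12, 40, 21), (12, 40, 29), (12, 40, 40), (12, 40, 9), (12, 9, 19), (12, 9, 21), (12, 9, 29), (12, 9, 40), (12, 9, 9), (4, 12, 12), (4, 12, 25), (4, 12, 6), (4, 12, 7), (4, 25, 12), (4, 25, 25), (4, 25, 6), (4, 25, 7), (4, 6, 12), (4, 6, 25), (4, 6, 6), (4, 6, 7), (4, 7, 12), (4, 7, 25), (4, 7, 6), (4, 7, 7)}.
Selection cost < cost2: {(12, 19, 21), (12, 19, 29), (12, 19, 40), (12, 21, 29), (12, 21, 40), (12, 29, 40), (12, 9, 19), (12, 9, 21), (12, 9, 29), (12, 9, 40), (4, 12, 25), (4, 6, 12), (4, 6, 25), (4, 6, 7), (4, 7, 12), (4, 7, 25)}
π_{sid, cost2} gives {(12, 19), (12, 21), (12, 29), (12, 40), (4, 12), (4, 25), (4, 7)} (9 duplicate(s) eliminated).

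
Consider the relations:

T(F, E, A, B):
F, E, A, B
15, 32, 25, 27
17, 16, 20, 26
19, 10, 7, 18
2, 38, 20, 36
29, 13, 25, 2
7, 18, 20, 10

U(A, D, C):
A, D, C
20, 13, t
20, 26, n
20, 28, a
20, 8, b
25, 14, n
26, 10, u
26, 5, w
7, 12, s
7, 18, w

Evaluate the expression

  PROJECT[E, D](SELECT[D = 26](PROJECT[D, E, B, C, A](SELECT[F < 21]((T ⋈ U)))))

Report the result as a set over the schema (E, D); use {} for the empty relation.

Joining T and U on A yields {(15, 32, 25, 27, 14, n), (17, 16, 20, 26, 13, t), (17, 16, 20, 26, 26, n), (17, 16, 20, 26, 28, a), (17, 16, 20, 26, 8, b), (19, 10, 7, 18, 12, s), (19, 10, 7, 18, 18, w), (2, 38, 20, 36, 13, t), (2, 38, 20, 36, 26, n), (2, 38, 20, 36, 28, a), (2, 38, 20, 36, 8, b), (29, 13, 25, 2, 14, n), (7, 18, 20, 10, 13, t), (7, 18, 20, 10, 26, n), (7, 18, 20, 10, 28, a), (7, 18, 20, 10, 8, b)}.
σ[F < 21]: keep tuples satisfying F < 21 → {(15, 32, 25, 27, 14, n), (17, 16, 20, 26, 13, t), (17, 16, 20, 26, 26, n), (17, 16, 20, 26, 28, a), (17, 16, 20, 26, 8, b), (19, 10, 7, 18, 12, s), (19, 10, 7, 18, 18, w), (2, 38, 20, 36, 13, t), (2, 38, 20, 36, 26, n), (2, 38, 20, 36, 28, a), (2, 38, 20, 36, 8, b), (7, 18, 20, 10, 13, t), (7, 18, 20, 10, 26, n), (7, 18, 20, 10, 28, a), (7, 18, 20, 10, 8, b)}
π_{D, E, B, C, A} gives {(12, 10, 18, s, 7), (13, 16, 26, t, 20), (13, 18, 10, t, 20), (13, 38, 36, t, 20), (14, 32, 27, n, 25), (18, 10, 18, w, 7), (26, 16, 26, n, 20), (26, 18, 10, n, 20), (26, 38, 36, n, 20), (28, 16, 26, a, 20), (28, 18, 10, a, 20), (28, 38, 36, a, 20), (8, 16, 26, b, 20), (8, 18, 10, b, 20), (8, 38, 36, b, 20)}.
σ[D = 26]: keep tuples satisfying D = 26 → {(26, 16, 26, n, 20), (26, 18, 10, n, 20), (26, 38, 36, n, 20)}
π_{E, D} gives {(16, 26), (18, 26), (38, 26)}.

{(16, 26), (18, 26), (38, 26)}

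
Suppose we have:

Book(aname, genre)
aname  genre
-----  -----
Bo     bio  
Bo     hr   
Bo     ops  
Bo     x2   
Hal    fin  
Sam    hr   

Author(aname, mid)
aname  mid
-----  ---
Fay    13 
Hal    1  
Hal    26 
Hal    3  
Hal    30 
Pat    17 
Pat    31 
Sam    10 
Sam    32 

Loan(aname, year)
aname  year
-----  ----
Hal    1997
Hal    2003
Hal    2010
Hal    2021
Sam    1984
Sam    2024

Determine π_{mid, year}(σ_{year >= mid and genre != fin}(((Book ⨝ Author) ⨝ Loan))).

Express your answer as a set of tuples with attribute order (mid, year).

{(10, 1984), (10, 2024), (32, 1984), (32, 2024)}

Natural join on aname: {(Hal, fin, 1), (Hal, fin, 26), (Hal, fin, 3), (Hal, fin, 30), (Sam, hr, 10), (Sam, hr, 32)}
Natural join on aname: {(Hal, fin, 1, 1997), (Hal, fin, 1, 2003), (Hal, fin, 1, 2010), (Hal, fin, 1, 2021), (Hal, fin, 26, 1997), (Hal, fin, 26, 2003), (Hal, fin, 26, 2010), (Hal, fin, 26, 2021), (Hal, fin, 3, 1997), (Hal, fin, 3, 2003), (Hal, fin, 3, 2010), (Hal, fin, 3, 2021), (Hal, fin, 30, 1997), (Hal, fin, 30, 2003), (Hal, fin, 30, 2010), (Hal, fin, 30, 2021), (Sam, hr, 10, 1984), (Sam, hr, 10, 2024), (Sam, hr, 32, 1984), (Sam, hr, 32, 2024)}
σ[year >= mid and genre != fin]: keep tuples satisfying year >= mid and genre != fin → {(Sam, hr, 10, 1984), (Sam, hr, 10, 2024), (Sam, hr, 32, 1984), (Sam, hr, 32, 2024)}
Projecting to mid, year: {(10, 1984), (10, 2024), (32, 1984), (32, 2024)}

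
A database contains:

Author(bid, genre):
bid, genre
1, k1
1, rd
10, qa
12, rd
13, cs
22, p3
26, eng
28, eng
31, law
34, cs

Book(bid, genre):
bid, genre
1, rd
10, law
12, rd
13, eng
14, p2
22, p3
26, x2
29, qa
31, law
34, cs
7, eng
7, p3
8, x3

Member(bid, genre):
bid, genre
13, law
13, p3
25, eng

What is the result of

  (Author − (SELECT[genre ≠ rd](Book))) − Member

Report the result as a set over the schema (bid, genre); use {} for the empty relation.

σ[genre ≠ rd]: keep tuples satisfying genre ≠ rd → {(10, law), (13, eng), (14, p2), (22, p3), (26, x2), (29, qa), (31, law), (34, cs), (7, eng), (7, p3), (8, x3)}
Difference: {(1, k1), (1, rd), (10, qa), (12, rd), (13, cs), (22, p3), (26, eng), (28, eng), (31, law), (34, cs)} with {(10, law), (13, eng), (14, p2), (22, p3), (26, x2), (29, qa), (31, law), (34, cs), (7, eng), (7, p3), (8, x3)} → {(1, k1), (1, rd), (10, qa), (12, rd), (13, cs), (26, eng), (28, eng)}
Difference: {(1, k1), (1, rd), (10, qa), (12, rd), (13, cs), (26, eng), (28, eng)} with {(13, law), (13, p3), (25, eng)} → {(1, k1), (1, rd), (10, qa), (12, rd), (13, cs), (26, eng), (28, eng)}

{(1, k1), (1, rd), (10, qa), (12, rd), (13, cs), (26, eng), (28, eng)}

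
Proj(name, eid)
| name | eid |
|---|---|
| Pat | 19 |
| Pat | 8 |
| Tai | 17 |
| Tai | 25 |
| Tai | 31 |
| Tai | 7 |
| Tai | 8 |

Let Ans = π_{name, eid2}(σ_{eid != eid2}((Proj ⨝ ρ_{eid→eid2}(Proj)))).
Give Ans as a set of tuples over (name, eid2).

ρ[eid→eid2]: schema becomes (name, eid2); tuples unchanged.
Joining Proj and ρ_{eid→eid2}(Proj) on name yields {(Pat, 19, 19), (Pat, 19, 8), (Pat, 8, 19), (Pat, 8, 8), (Tai, 17, 17), (Tai, 17, 25), (Tai, 17, 31), (Tai, 17, 7), (Tai, 17, 8), (Tai, 25, 17), (Tai, 25, 25), (Tai, 25, 31), (Tai, 25, 7), (Tai, 25, 8), (Tai, 31, 17), (Tai, 31, 25), (Tai, 31, 31), (Tai, 31, 7), (Tai, 31, 8), (Tai, 7, 17), (Tai, 7, 25), (Tai, 7, 31), (Tai, 7, 7), (Tai, 7, 8), (Tai, 8, 17), (Tai, 8, 25), (Tai, 8, 31), (Tai, 8, 7), (Tai, 8, 8)}.
Selection eid != eid2: {(Pat, 19, 8), (Pat, 8, 19), (Tai, 17, 25), (Tai, 17, 31), (Tai, 17, 7), (Tai, 17, 8), (Tai, 25, 17), (Tai, 25, 31), (Tai, 25, 7), (Tai, 25, 8), (Tai, 31, 17), (Tai, 31, 25), (Tai, 31, 7), (Tai, 31, 8), (Tai, 7, 17), (Tai, 7, 25), (Tai, 7, 31), (Tai, 7, 8), (Tai, 8, 17), (Tai, 8, 25), (Tai, 8, 31), (Tai, 8, 7)}
Keep only column(s) name, eid2 (15 duplicate(s) eliminated): {(Pat, 19), (Pat, 8), (Tai, 17), (Tai, 25), (Tai, 31), (Tai, 7), (Tai, 8)}

{(Pat, 19), (Pat, 8), (Tai, 17), (Tai, 25), (Tai, 31), (Tai, 7), (Tai, 8)}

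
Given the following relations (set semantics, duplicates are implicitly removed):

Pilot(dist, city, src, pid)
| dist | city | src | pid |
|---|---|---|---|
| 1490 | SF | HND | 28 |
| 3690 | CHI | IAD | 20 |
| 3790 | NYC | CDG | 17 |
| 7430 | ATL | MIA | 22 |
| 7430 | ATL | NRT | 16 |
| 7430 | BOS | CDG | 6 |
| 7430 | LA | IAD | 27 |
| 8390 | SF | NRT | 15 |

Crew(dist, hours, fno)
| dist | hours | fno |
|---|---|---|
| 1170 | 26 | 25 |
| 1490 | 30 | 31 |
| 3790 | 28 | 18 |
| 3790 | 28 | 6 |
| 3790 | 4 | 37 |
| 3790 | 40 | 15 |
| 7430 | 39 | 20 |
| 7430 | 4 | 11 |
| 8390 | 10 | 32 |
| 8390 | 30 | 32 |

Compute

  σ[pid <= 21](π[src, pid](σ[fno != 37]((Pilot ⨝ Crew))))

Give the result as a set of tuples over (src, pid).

{(CDG, 17), (CDG, 6), (NRT, 15), (NRT, 16)}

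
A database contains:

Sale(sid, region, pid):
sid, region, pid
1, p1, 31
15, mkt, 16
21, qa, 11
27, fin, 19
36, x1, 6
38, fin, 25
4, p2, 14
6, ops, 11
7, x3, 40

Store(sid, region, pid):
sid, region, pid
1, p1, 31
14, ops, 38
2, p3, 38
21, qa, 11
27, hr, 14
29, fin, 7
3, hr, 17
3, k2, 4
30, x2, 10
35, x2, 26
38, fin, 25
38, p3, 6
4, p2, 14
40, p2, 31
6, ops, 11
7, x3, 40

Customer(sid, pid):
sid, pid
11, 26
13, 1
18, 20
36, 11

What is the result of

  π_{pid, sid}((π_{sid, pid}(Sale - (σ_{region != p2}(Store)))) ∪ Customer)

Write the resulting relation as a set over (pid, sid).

{(1, 13), (11, 36), (14, 4), (16, 15), (19, 27), (20, 18), (26, 11), (6, 36)}

Selection region != p2: {(1, p1, 31), (14, ops, 38), (2, p3, 38), (21, qa, 11), (27, hr, 14), (29, fin, 7), (3, hr, 17), (3, k2, 4), (30, x2, 10), (35, x2, 26), (38, fin, 25), (38, p3, 6), (6, ops, 11), (7, x3, 40)}
Difference: {(1, p1, 31), (15, mkt, 16), (21, qa, 11), (27, fin, 19), (36, x1, 6), (38, fin, 25), (4, p2, 14), (6, ops, 11), (7, x3, 40)} with {(1, p1, 31), (14, ops, 38), (2, p3, 38), (21, qa, 11), (27, hr, 14), (29, fin, 7), (3, hr, 17), (3, k2, 4), (30, x2, 10), (35, x2, 26), (38, fin, 25), (38, p3, 6), (6, ops, 11), (7, x3, 40)} → {(15, mkt, 16), (27, fin, 19), (36, x1, 6), (4, p2, 14)}
π[sid, pid]: project onto (sid, pid) → {(15, 16), (27, 19), (36, 6), (4, 14)}
Union: {(15, 16), (27, 19), (36, 6), (4, 14)} with {(11, 26), (13, 1), (18, 20), (36, 11)} → {(11, 26), (13, 1), (15, 16), (18, 20), (27, 19), (36, 11), (36, 6), (4, 14)}
π[pid, sid]: project onto (pid, sid) → {(1, 13), (11, 36), (14, 4), (16, 15), (19, 27), (20, 18), (26, 11), (6, 36)}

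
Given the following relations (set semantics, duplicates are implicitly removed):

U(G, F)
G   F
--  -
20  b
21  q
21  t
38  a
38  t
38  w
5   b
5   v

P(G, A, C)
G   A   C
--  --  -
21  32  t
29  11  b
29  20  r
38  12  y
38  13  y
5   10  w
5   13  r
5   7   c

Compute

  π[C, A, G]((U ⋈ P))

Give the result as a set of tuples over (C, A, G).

Joining U and P on G yields {(21, q, 32, t), (21, t, 32, t), (38, a, 12, y), (38, a, 13, y), (38, t, 12, y), (38, t, 13, y), (38, w, 12, y), (38, w, 13, y), (5, b, 10, w), (5, b, 13, r), (5, b, 7, c), (5, v, 10, w), (5, v, 13, r), (5, v, 7, c)}.
Projecting to C, A, G (8 duplicate(s) eliminated): {(c, 7, 5), (r, 13, 5), (t, 32, 21), (w, 10, 5), (y, 12, 38), (y, 13, 38)}

{(c, 7, 5), (r, 13, 5), (t, 32, 21), (w, 10, 5), (y, 12, 38), (y, 13, 38)}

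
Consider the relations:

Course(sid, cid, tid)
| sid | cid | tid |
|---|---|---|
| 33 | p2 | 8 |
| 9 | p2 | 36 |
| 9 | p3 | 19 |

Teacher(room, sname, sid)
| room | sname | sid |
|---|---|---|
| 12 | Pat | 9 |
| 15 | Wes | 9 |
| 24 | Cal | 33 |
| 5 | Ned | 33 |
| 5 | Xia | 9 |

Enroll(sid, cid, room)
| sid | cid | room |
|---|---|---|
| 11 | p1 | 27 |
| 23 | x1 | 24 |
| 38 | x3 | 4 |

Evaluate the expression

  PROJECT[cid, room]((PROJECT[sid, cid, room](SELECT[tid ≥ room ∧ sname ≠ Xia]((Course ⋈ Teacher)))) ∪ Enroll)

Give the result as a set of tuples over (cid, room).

Course ⋈ Teacher (natural join on sid): {(33, p2, 8, 24, Cal), (33, p2, 8, 5, Ned), (9, p2, 36, 12, Pat), (9, p2, 36, 15, Wes), (9, p2, 36, 5, Xia), (9, p3, 19, 12, Pat), (9, p3, 19, 15, Wes), (9, p3, 19, 5, Xia)}
Selection tid ≥ room ∧ sname ≠ Xia: {(33, p2, 8, 5, Ned), (9, p2, 36, 12, Pat), (9, p2, 36, 15, Wes), (9, p3, 19, 12, Pat), (9, p3, 19, 15, Wes)}
π[sid, cid, room]: project onto (sid, cid, room) → {(33, p2, 5), (9, p2, 12), (9, p2, 15), (9, p3, 12), (9, p3, 15)}
Union: {(33, p2, 5), (9, p2, 12), (9, p2, 15), (9, p3, 12), (9, p3, 15)} with {(11, p1, 27), (23, x1, 24), (38, x3, 4)} → {(11, p1, 27), (23, x1, 24), (33, p2, 5), (38, x3, 4), (9, p2, 12), (9, p2, 15), (9, p3, 12), (9, p3, 15)}
π[cid, room]: project onto (cid, room) → {(p1, 27), (p2, 12), (p2, 15), (p2, 5), (p3, 12), (p3, 15), (x1, 24), (x3, 4)}

{(p1, 27), (p2, 12), (p2, 15), (p2, 5), (p3, 12), (p3, 15), (x1, 24), (x3, 4)}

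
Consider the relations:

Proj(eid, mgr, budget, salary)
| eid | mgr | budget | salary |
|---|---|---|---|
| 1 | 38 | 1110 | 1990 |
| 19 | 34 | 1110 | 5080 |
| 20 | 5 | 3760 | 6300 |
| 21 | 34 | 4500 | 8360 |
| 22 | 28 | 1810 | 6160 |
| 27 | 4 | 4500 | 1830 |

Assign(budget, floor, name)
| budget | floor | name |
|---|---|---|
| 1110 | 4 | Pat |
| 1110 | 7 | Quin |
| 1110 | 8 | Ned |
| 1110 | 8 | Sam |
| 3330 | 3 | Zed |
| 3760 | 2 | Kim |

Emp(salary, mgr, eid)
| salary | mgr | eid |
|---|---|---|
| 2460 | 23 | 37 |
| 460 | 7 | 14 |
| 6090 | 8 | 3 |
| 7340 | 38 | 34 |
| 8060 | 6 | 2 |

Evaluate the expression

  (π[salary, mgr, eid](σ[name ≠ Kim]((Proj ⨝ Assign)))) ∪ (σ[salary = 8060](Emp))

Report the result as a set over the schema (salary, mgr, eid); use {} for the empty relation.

Joining Proj and Assign on budget yields {(1, 38, 1110, 1990, 4, Pat), (1, 38, 1110, 1990, 7, Quin), (1, 38, 1110, 1990, 8, Ned), (1, 38, 1110, 1990, 8, Sam), (19, 34, 1110, 5080, 4, Pat), (19, 34, 1110, 5080, 7, Quin), (19, 34, 1110, 5080, 8, Ned), (19, 34, 1110, 5080, 8, Sam), (20, 5, 3760, 6300, 2, Kim)}.
σ[name ≠ Kim]: keep tuples satisfying name ≠ Kim → {(1, 38, 1110, 1990, 4, Pat), (1, 38, 1110, 1990, 7, Quin), (1, 38, 1110, 1990, 8, Ned), (1, 38, 1110, 1990, 8, Sam), (19, 34, 1110, 5080, 4, Pat), (19, 34, 1110, 5080, 7, Quin), (19, 34, 1110, 5080, 8, Ned), (19, 34, 1110, 5080, 8, Sam)}
Projecting to salary, mgr, eid (6 duplicate(s) eliminated): {(1990, 38, 1), (5080, 34, 19)}
σ[salary = 8060]: keep tuples satisfying salary = 8060 → {(8060, 6, 2)}
Set union of the two operands is {(1990, 38, 1), (5080, 34, 19), (8060, 6, 2)}.

{(1990, 38, 1), (5080, 34, 19), (8060, 6, 2)}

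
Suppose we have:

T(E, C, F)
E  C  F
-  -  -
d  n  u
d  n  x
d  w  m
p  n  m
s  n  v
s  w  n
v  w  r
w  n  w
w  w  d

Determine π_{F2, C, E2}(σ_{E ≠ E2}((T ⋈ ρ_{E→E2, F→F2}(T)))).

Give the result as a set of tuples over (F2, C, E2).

ρ[E→E2, F→F2]: schema becomes (E2, C, F2); tuples unchanged.
Joining T and ρ_{E→E2, F→F2}(T) on C yields {(d, n, u, d, u), (d, n, u, d, x), (d, n, u, p, m), (d, n, u, s, v), (d, n, u, w, w), (d, n, x, d, u), (d, n, x, d, x), (d, n, x, p, m), (d, n, x, s, v), (d, n, x, w, w), (d, w, m, d, m), (d, w, m, s, n), (d, w, m, v, r), (d, w, m, w, d), (p, n, m, d, u), (p, n, m, d, x), (p, n, m, p, m), (p, n, m, s, v), (p, n, m, w, w), (s, n, v, d, u), (s, n, v, d, x), (s, n, v, p, m), (s, n, v, s, v), (s, n, v, w, w), (s, w, n, d, m), (s, w, n, s, n), (s, w, n, v, r), (s, w, n, w, d), (v, w, r, d, m), (v, w, r, s, n), (v, w, r, v, r), (v, w, r, w, d), (w, n, w, d, u), (w, n, w, d, x), (w, n, w, p, m), (w, n, w, s, v), (w, n, w, w, w), (w, w, d, d, m), (w, w, d, s, n), (w, w, d, v, r), (w, w, d, w, d)}.
σ[E ≠ E2]: keep tuples satisfying E ≠ E2 → {(d, n, u, p, m), (d, n, u, s, v), (d, n, u, w, w), (d, n, x, p, m), (d, n, x, s, v), (d, n, x, w, w), (d, w, m, s, n), (d, w, m, v, r), (d, w, m, w, d), (p, n, m, d, u), (p, n, m, d, x), (p, n, m, s, v), (p, n, m, w, w), (s, n, v, d, u), (s, n, v, d, x), (s, n, v, p, m), (s, n, v, w, w), (s, w, n, d, m), (s, w, n, v, r), (s, w, n, w, d), (v, w, r, d, m), (v, w, r, s, n), (v, w, r, w, d), (w, n, w, d, u), (w, n, w, d, x), (w, n, w, p, m), (w, n, w, s, v), (w, w, d, d, m), (w, w, d, s, n), (w, w, d, v, r)}
Keep only column(s) F2, C, E2 (21 duplicate(s) eliminated): {(d, w, w), (m, n, p), (m, w, d), (n, w, s), (r, w, v), (u, n, d), (v, n, s), (w, n, w), (x, n, d)}

{(d, w, w), (m, n, p), (m, w, d), (n, w, s), (r, w, v), (u, n, d), (v, n, s), (w, n, w), (x, n, d)}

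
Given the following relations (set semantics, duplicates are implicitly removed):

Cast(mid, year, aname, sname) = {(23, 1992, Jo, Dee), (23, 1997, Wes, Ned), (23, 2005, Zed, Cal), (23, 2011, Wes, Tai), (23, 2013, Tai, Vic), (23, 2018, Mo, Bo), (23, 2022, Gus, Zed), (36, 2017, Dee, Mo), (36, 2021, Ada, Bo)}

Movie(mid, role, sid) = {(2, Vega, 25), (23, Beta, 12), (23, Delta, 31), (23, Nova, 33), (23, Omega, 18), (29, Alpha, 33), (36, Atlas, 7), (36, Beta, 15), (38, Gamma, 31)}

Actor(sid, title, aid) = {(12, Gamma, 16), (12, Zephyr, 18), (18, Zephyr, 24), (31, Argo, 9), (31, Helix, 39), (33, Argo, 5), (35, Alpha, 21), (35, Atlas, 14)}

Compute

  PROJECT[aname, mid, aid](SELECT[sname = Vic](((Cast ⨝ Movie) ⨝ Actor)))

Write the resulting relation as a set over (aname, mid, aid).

Joining Cast and Movie on mid yields {(23, 1992, Jo, Dee, Beta, 12), (23, 1992, Jo, Dee, Delta, 31), (23, 1992, Jo, Dee, Nova, 33), (23, 1992, Jo, Dee, Omega, 18), (23, 1997, Wes, Ned, Beta, 12), (23, 1997, Wes, Ned, Delta, 31), (23, 1997, Wes, Ned, Nova, 33), (23, 1997, Wes, Ned, Omega, 18), (23, 2005, Zed, Cal, Beta, 12), (23, 2005, Zed, Cal, Delta, 31), (23, 2005, Zed, Cal, Nova, 33), (23, 2005, Zed, Cal, Omega, 18), (23, 2011, Wes, Tai, Beta, 12), (23, 2011, Wes, Tai, Delta, 31), (23, 2011, Wes, Tai, Nova, 33), (23, 2011, Wes, Tai, Omega, 18), (23, 2013, Tai, Vic, Beta, 12), (23, 2013, Tai, Vic, Delta, 31), (23, 2013, Tai, Vic, Nova, 33), (23, 2013, Tai, Vic, Omega, 18), (23, 2018, Mo, Bo, Beta, 12), (23, 2018, Mo, Bo, Delta, 31), (23, 2018, Mo, Bo, Nova, 33), (23, 2018, Mo, Bo, Omega, 18), (23, 2022, Gus, Zed, Beta, 12), (23, 2022, Gus, Zed, Delta, 31), (23, 2022, Gus, Zed, Nova, 33), (23, 2022, Gus, Zed, Omega, 18), (36, 2017, Dee, Mo, Atlas, 7), (36, 2017, Dee, Mo, Beta, 15), (36, 2021, Ada, Bo, Atlas, 7), (36, 2021, Ada, Bo, Beta, 15)}.
Joining (Cast ⨝ Movie) and Actor on sid yields {(23, 1992, Jo, Dee, Beta, 12, Gamma, 16), (23, 1992, Jo, Dee, Beta, 12, Zephyr, 18), (23, 1992, Jo, Dee, Delta, 31, Argo, 9), (23, 1992, Jo, Dee, Delta, 31, Helix, 39), (23, 1992, Jo, Dee, Nova, 33, Argo, 5), (23, 1992, Jo, Dee, Omega, 18, Zephyr, 24), (23, 1997, Wes, Ned, Beta, 12, Gamma, 16), (23, 1997, Wes, Ned, Beta, 12, Zephyr, 18), (23, 1997, Wes, Ned, Delta, 31, Argo, 9), (23, 1997, Wes, Ned, Delta, 31, Helix, 39), (23, 1997, Wes, Ned, Nova, 33, Argo, 5), (23, 1997, Wes, Ned, Omega, 18, Zephyr, 24), (23, 2005, Zed, Cal, Beta, 12, Gamma, 16), (23, 2005, Zed, Cal, Beta, 12, Zephyr, 18), (23, 2005, Zed, Cal, Delta, 31, Argo, 9), (23, 2005, Zed, Cal, Delta, 31, Helix, 39), (23, 2005, Zed, Cal, Nova, 33, Argo, 5), (23, 2005, Zed, Cal, Omega, 18, Zephyr, 24), (23, 2011, Wes, Tai, Beta, 12, Gamma, 16), (23, 2011, Wes, Tai, Beta, 12, Zephyr, 18), (23, 2011, Wes, Tai, Delta, 31, Argo, 9), (23, 2011, Wes, Tai, Delta, 31, Helix, 39), (23, 2011, Wes, Tai, Nova, 33, Argo, 5), (23, 2011, Wes, Tai, Omega, 18, Zephyr, 24), (23, 2013, Tai, Vic, Beta, 12, Gamma, 16), (23, 2013, Tai, Vic, Beta, 12, Zephyr, 18), (23, 2013, Tai, Vic, Delta, 31, Argo, 9), (23, 2013, Tai, Vic, Delta, 31, Helix, 39), (23, 2013, Tai, Vic, Nova, 33, Argo, 5), (23, 2013, Tai, Vic, Omega, 18, Zephyr, 24), (23, 2018, Mo, Bo, Beta, 12, Gamma, 16), (23, 2018, Mo, Bo, Beta, 12, Zephyr, 18), (23, 2018, Mo, Bo, Delta, 31, Argo, 9), (23, 2018, Mo, Bo, Delta, 31, Helix, 39), (23, 2018, Mo, Bo, Nova, 33, Argo, 5), (23, 2018, Mo, Bo, Omega, 18, Zephyr, 24), (23, 2022, Gus, Zed, Beta, 12, Gamma, 16), (23, 2022, Gus, Zed, Beta, 12, Zephyr, 18), (23, 2022, Gus, Zed, Delta, 31, Argo, 9), (23, 2022, Gus, Zed, Delta, 31, Helix, 39), (23, 2022, Gus, Zed, Nova, 33, Argo, 5), (23, 2022, Gus, Zed, Omega, 18, Zephyr, 24)}.
Filtering on sname = Vic leaves {(23, 2013, Tai, Vic, Beta, 12, Gamma, 16), (23, 2013, Tai, Vic, Beta, 12, Zephyr, 18), (23, 2013, Tai, Vic, Delta, 31, Argo, 9), (23, 2013, Tai, Vic, Delta, 31, Helix, 39), (23, 2013, Tai, Vic, Nova, 33, Argo, 5), (23, 2013, Tai, Vic, Omega, 18, Zephyr, 24)}.
π[aname, mid, aid]: project onto (aname, mid, aid) → {(Tai, 23, 16), (Tai, 23, 18), (Tai, 23, 24), (Tai, 23, 39), (Tai, 23, 5), (Tai, 23, 9)}

{(Tai, 23, 16), (Tai, 23, 18), (Tai, 23, 24), (Tai, 23, 39), (Tai, 23, 5), (Tai, 23, 9)}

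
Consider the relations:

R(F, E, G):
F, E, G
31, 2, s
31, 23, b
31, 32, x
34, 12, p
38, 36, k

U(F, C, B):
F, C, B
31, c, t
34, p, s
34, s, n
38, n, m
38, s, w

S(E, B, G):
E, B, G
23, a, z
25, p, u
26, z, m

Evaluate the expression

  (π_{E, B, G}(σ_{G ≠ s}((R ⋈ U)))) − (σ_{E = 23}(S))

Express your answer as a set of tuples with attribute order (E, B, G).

{(12, n, p), (12, s, p), (23, t, b), (32, t, x), (36, m, k), (36, w, k)}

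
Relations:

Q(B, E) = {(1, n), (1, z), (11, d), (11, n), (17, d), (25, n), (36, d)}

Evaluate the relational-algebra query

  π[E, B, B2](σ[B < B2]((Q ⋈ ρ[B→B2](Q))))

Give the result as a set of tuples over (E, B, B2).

ρ[B→B2]: schema becomes (B2, E); tuples unchanged.
Q ⋈ ρ[B→B2](Q) (natural join on E): {(1, n, 1), (1, n, 11), (1, n, 25), (1, z, 1), (11, d, 11), (11, d, 17), (11, d, 36), (11, n, 1), (11, n, 11), (11, n, 25), (17, d, 11), (17, d, 17), (17, d, 36), (25, n, 1), (25, n, 11), (25, n, 25), (36, d, 11), (36, d, 17), (36, d, 36)}
Selection B < B2: {(1, n, 11), (1, n, 25), (11, d, 17), (11, d, 36), (11, n, 25), (17, d, 36)}
π_{E, B, B2} gives {(d, 11, 17), (d, 11, 36), (d, 17, 36), (n, 1, 11), (n, 1, 25), (n, 11, 25)}.

{(d, 11, 17), (d, 11, 36), (d, 17, 36), (n, 1, 11), (n, 1, 25), (n, 11, 25)}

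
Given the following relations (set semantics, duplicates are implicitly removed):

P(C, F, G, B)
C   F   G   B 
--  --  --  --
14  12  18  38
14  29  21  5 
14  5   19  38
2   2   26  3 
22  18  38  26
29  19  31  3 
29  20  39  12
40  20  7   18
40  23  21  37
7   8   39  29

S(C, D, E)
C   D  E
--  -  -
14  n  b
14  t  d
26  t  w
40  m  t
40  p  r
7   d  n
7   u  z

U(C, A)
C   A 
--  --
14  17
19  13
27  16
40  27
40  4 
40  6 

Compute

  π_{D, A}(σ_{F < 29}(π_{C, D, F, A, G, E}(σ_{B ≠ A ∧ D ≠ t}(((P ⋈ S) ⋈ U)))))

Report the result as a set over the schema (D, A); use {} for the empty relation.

Joining P and S on C yields {(14, 12, 18, 38, n, b), (14, 12, 18, 38, t, d), (14, 29, 21, 5, n, b), (14, 29, 21, 5, t, d), (14, 5, 19, 38, n, b), (14, 5, 19, 38, t, d), (40, 20, 7, 18, m, t), (40, 20, 7, 18, p, r), (40, 23, 21, 37, m, t), (40, 23, 21, 37, p, r), (7, 8, 39, 29, d, n), (7, 8, 39, 29, u, z)}.
Joining (P ⋈ S) and U on C yields {(14, 12, 18, 38, n, b, 17), (14, 12, 18, 38, t, d, 17), (14, 29, 21, 5, n, b, 17), (14, 29, 21, 5, t, d, 17), (14, 5, 19, 38, n, b, 17), (14, 5, 19, 38, t, d, 17), (40, 20, 7, 18, m, t, 27), (40, 20, 7, 18, m, t, 4), (40, 20, 7, 18, m, t, 6), (40, 20, 7, 18, p, r, 27), (40, 20, 7, 18, p, r, 4), (40, 20, 7, 18, p, r, 6), (40, 23, 21, 37, m, t, 27), (40, 23, 21, 37, m, t, 4), (40, 23, 21, 37, m, t, 6), (40, 23, 21, 37, p, r, 27), (40, 23, 21, 37, p, r, 4), (40, 23, 21, 37, p, r, 6)}.
σ[B ≠ A ∧ D ≠ t]: keep tuples satisfying B ≠ A ∧ D ≠ t → {(14, 12, 18, 38, n, b, 17), (14, 29, 21, 5, n, b, 17), (14, 5, 19, 38, n, b, 17), (40, 20, 7, 18, m, t, 27), (40, 20, 7, 18, m, t, 4), (40, 20, 7, 18, m, t, 6), (40, 20, 7, 18, p, r, 27), (40, 20, 7, 18, p, r, 4), (40, 20, 7, 18, p, r, 6), (40, 23, 21, 37, m, t, 27), (40, 23, 21, 37, m, t, 4), (40, 23, 21, 37, m, t, 6), (40, 23, 21, 37, p, r, 27), (40, 23, 21, 37, p, r, 4), (40, 23, 21, 37, p, r, 6)}
π[C, D, F, A, G, E]: project onto (C, D, F, A, G, E) → {(14, n, 12, 17, 18, b), (14, n, 29, 17, 21, b), (14, n, 5, 17, 19, b), (40, m, 20, 27, 7, t), (40, m, 20, 4, 7, t), (40, m, 20, 6, 7, t), (40, m, 23, 27, 21, t), (40, m, 23, 4, 21, t), (40, m, 23, 6, 21, t), (40, p, 20, 27, 7, r), (40, p, 20, 4, 7, r), (40, p, 20, 6, 7, r), (40, p, 23, 27, 21, r), (40, p, 23, 4, 21, r), (40, p, 23, 6, 21, r)}
σ[F < 29]: keep tuples satisfying F < 29 → {(14, n, 12, 17, 18, b), (14, n, 5, 17, 19, b), (40, m, 20, 27, 7, t), (40, m, 20, 4, 7, t), (40, m, 20, 6, 7, t), (40, m, 23, 27, 21, t), (40, m, 23, 4, 21, t), (40, m, 23, 6, 21, t), (40, p, 20, 27, 7, r), (40, p, 20, 4, 7, r), (40, p, 20, 6, 7, r), (40, p, 23, 27, 21, r), (40, p, 23, 4, 21, r), (40, p, 23, 6, 21, r)}
π[D, A]: project onto (D, A) (7 duplicate(s) eliminated) → {(m, 27), (m, 4), (m, 6), (n, 17), (p, 27), (p, 4), (p, 6)}

{(m, 27), (m, 4), (m, 6), (n, 17), (p, 27), (p, 4), (p, 6)}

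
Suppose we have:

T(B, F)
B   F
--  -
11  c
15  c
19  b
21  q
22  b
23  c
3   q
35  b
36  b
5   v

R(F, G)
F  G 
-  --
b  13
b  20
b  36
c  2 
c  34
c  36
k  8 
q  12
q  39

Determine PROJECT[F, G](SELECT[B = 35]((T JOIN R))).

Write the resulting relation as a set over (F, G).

T ⋈ R (natural join on F): {(11, c, 2), (11, c, 34), (11, c, 36), (15, c, 2), (15, c, 34), (15, c, 36), (19, b, 13), (19, b, 20), (19, b, 36), (21, q, 12), (21, q, 39), (22, b, 13), (22, b, 20), (22, b, 36), (23, c, 2), (23, c, 34), (23, c, 36), (3, q, 12), (3, q, 39), (35, b, 13), (35, b, 20), (35, b, 36), (36, b, 13), (36, b, 20), (36, b, 36)}
Filtering on B = 35 leaves {(35, b, 13), (35, b, 20), (35, b, 36)}.
π_{F, G} gives {(b, 13), (b, 20), (b, 36)}.

{(b, 13), (b, 20), (b, 36)}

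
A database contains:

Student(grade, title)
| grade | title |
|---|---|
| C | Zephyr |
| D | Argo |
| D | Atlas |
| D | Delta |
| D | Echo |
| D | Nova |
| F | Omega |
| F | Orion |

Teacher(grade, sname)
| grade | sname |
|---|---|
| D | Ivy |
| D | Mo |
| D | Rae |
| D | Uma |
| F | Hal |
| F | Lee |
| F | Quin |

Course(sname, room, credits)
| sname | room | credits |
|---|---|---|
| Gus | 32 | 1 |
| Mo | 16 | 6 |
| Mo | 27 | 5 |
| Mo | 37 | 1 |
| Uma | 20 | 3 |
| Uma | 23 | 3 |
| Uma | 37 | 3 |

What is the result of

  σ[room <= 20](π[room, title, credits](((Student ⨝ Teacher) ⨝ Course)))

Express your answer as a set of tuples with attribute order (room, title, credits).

Student ⋈ Teacher (natural join on grade): {(D, Argo, Ivy), (D, Argo, Mo), (D, Argo, Rae), (D, Argo, Uma), (D, Atlas, Ivy), (D, Atlas, Mo), (D, Atlas, Rae), (D, Atlas, Uma), (D, Delta, Ivy), (D, Delta, Mo), (D, Delta, Rae), (D, Delta, Uma), (D, Echo, Ivy), (D, Echo, Mo), (D, Echo, Rae), (D, Echo, Uma), (D, Nova, Ivy), (D, Nova, Mo), (D, Nova, Rae), (D, Nova, Uma), (F, Omega, Hal), (F, Omega, Lee), (F, Omega, Quin), (F, Orion, Hal), (F, Orion, Lee), (F, Orion, Quin)}
(Student ⨝ Teacher) ⋈ Course (natural join on sname): {(D, Argo, Mo, 16, 6), (D, Argo, Mo, 27, 5), (D, Argo, Mo, 37, 1), (D, Argo, Uma, 20, 3), (D, Argo, Uma, 23, 3), (D, Argo, Uma, 37, 3), (D, Atlas, Mo, 16, 6), (D, Atlas, Mo, 27, 5), (D, Atlas, Mo, 37, 1), (D, Atlas, Uma, 20, 3), (D, Atlas, Uma, 23, 3), (D, Atlas, Uma, 37, 3), (D, Delta, Mo, 16, 6), (D, Delta, Mo, 27, 5), (D, Delta, Mo, 37, 1), (D, Delta, Uma, 20, 3), (D, Delta, Uma, 23, 3), (D, Delta, Uma, 37, 3), (D, Echo, Mo, 16, 6), (D, Echo, Mo, 27, 5), (D, Echo, Mo, 37, 1), (D, Echo, Uma, 20, 3), (D, Echo, Uma, 23, 3), (D, Echo, Uma, 37, 3), (D, Nova, Mo, 16, 6), (D, Nova, Mo, 27, 5), (D, Nova, Mo, 37, 1), (D, Nova, Uma, 20, 3), (D, Nova, Uma, 23, 3), (D, Nova, Uma, 37, 3)}
π_{room, title, credits} gives {(16, Argo, 6), (16, Atlas, 6), (16, Delta, 6), (16, Echo, 6), (16, Nova, 6), (20, Argo, 3), (20, Atlas, 3), (20, Delta, 3), (20, Echo, 3), (20, Nova, 3), (23, Argo, 3), (23, Atlas, 3), (23, Delta, 3), (23, Echo, 3), (23, Nova, 3), (27, Argo, 5), (27, Atlas, 5), (27, Delta, 5), (27, Echo, 5), (27, Nova, 5), (37, Argo, 1), (37, Argo, 3), (37, Atlas, 1), (37, Atlas, 3), (37, Delta, 1), (37, Delta, 3), (37, Echo, 1), (37, Echo, 3), (37, Nova, 1), (37, Nova, 3)}.
σ[room <= 20]: keep tuples satisfying room <= 20 → {(16, Argo, 6), (16, Atlas, 6), (16, Delta, 6), (16, Echo, 6), (16, Nova, 6), (20, Argo, 3), (20, Atlas, 3), (20, Delta, 3), (20, Echo, 3), (20, Nova, 3)}

{(16, Argo, 6), (16, Atlas, 6), (16, Delta, 6), (16, Echo, 6), (16, Nova, 6), (20, Argo, 3), (20, Atlas, 3), (20, Delta, 3), (20, Echo, 3), (20, Nova, 3)}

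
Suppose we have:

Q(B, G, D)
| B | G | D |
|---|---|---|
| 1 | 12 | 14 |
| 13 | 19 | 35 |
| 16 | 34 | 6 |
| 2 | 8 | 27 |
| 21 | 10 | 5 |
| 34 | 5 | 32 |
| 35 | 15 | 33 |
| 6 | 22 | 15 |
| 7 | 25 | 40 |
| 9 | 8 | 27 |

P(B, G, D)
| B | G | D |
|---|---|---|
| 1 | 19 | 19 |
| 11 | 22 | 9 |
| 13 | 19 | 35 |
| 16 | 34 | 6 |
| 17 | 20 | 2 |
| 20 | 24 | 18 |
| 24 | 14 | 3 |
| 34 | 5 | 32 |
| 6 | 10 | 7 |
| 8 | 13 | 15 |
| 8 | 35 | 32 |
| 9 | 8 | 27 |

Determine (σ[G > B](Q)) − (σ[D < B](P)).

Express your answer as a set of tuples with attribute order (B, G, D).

{(1, 12, 14), (13, 19, 35), (2, 8, 27), (6, 22, 15), (7, 25, 40)}

σ[G > B]: keep tuples satisfying G > B → {(1, 12, 14), (13, 19, 35), (16, 34, 6), (2, 8, 27), (6, 22, 15), (7, 25, 40)}
σ[D < B]: keep tuples satisfying D < B → {(11, 22, 9), (16, 34, 6), (17, 20, 2), (20, 24, 18), (24, 14, 3), (34, 5, 32)}
Set difference of the two operands is {(1, 12, 14), (13, 19, 35), (2, 8, 27), (6, 22, 15), (7, 25, 40)}.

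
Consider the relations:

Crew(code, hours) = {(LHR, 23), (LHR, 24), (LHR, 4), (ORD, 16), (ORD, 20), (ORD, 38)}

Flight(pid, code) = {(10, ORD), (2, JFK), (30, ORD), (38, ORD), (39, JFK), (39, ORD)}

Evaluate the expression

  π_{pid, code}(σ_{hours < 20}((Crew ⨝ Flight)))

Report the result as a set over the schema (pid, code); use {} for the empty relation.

{(10, ORD), (30, ORD), (38, ORD), (39, ORD)}

Crew ⋈ Flight (natural join on code): {(ORD, 16, 10), (ORD, 16, 30), (ORD, 16, 38), (ORD, 16, 39), (ORD, 20, 10), (ORD, 20, 30), (ORD, 20, 38), (ORD, 20, 39), (ORD, 38, 10), (ORD, 38, 30), (ORD, 38, 38), (ORD, 38, 39)}
Filtering on hours < 20 leaves {(ORD, 16, 10), (ORD, 16, 30), (ORD, 16, 38), (ORD, 16, 39)}.
Keep only column(s) pid, code: {(10, ORD), (30, ORD), (38, ORD), (39, ORD)}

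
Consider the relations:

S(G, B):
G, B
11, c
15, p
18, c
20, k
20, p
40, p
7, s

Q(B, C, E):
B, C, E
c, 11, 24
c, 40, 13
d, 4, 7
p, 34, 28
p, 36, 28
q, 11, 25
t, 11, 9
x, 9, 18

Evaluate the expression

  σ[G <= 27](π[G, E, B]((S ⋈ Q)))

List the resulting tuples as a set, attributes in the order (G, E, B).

{(11, 13, c), (11, 24, c), (15, 28, p), (18, 13, c), (18, 24, c), (20, 28, p)}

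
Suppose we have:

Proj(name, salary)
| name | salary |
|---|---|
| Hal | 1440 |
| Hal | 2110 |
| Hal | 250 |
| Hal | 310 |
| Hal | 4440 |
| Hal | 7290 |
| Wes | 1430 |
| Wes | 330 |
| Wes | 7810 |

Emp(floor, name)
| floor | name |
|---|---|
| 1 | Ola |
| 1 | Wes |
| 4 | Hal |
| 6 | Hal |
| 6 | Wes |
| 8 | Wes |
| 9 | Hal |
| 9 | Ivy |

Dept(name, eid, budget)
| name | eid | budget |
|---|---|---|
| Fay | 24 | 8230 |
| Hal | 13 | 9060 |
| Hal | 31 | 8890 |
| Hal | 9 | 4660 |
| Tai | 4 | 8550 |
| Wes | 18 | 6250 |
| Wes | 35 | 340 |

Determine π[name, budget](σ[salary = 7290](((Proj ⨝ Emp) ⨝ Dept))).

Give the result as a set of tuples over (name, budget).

Joining Proj and Emp on name yields {(Hal, 1440, 4), (Hal, 1440, 6), (Hal, 1440, 9), (Hal, 2110, 4), (Hal, 2110, 6), (Hal, 2110, 9), (Hal, 250, 4), (Hal, 250, 6), (Hal, 250, 9), (Hal, 310, 4), (Hal, 310, 6), (Hal, 310, 9), (Hal, 4440, 4), (Hal, 4440, 6), (Hal, 4440, 9), (Hal, 7290, 4), (Hal, 7290, 6), (Hal, 7290, 9), (Wes, 1430, 1), (Wes, 1430, 6), (Wes, 1430, 8), (Wes, 330, 1), (Wes, 330, 6), (Wes, 330, 8), (Wes, 7810, 1), (Wes, 7810, 6), (Wes, 7810, 8)}.
Joining (Proj ⨝ Emp) and Dept on name yields {(Hal, 1440, 4, 13, 9060), (Hal, 1440, 4, 31, 8890), (Hal, 1440, 4, 9, 4660), (Hal, 1440, 6, 13, 9060), (Hal, 1440, 6, 31, 8890), (Hal, 1440, 6, 9, 4660), (Hal, 1440, 9, 13, 9060), (Hal, 1440, 9, 31, 8890), (Hal, 1440, 9, 9, 4660), (Hal, 2110, 4, 13, 9060), (Hal, 2110, 4, 31, 8890), (Hal, 2110, 4, 9, 4660), (Hal, 2110, 6, 13, 9060), (Hal, 2110, 6, 31, 8890), (Hal, 2110, 6, 9, 4660), (Hal, 2110, 9, 13, 9060), (Hal, 2110, 9, 31, 8890), (Hal, 2110, 9, 9, 4660), (Hal, 250, 4, 13, 9060), (Hal, 250, 4, 31, 8890), (Hal, 250, 4, 9, 4660), (Hal, 250, 6, 13, 9060), (Hal, 250, 6, 31, 8890), (Hal, 250, 6, 9, 4660), (Hal, 250, 9, 13, 9060), (Hal, 250, 9, 31, 8890), (Hal, 250, 9, 9, 4660), (Hal, 310, 4, 13, 9060), (Hal, 310, 4, 31, 8890), (Hal, 310, 4, 9, 4660), (Hal, 310, 6, 13, 9060), (Hal, 310, 6, 31, 8890), (Hal, 310, 6, 9, 4660), (Hal, 310, 9, 13, 9060), (Hal, 310, 9, 31, 8890), (Hal, 310, 9, 9, 4660), (Hal, 4440, 4, 13, 9060), (Hal, 4440, 4, 31, 8890), (Hal, 4440, 4, 9, 4660), (Hal, 4440, 6, 13, 9060), (Hal, 4440, 6, 31, 8890), (Hal, 4440, 6, 9, 4660), (Hal, 4440, 9, 13, 9060), (Hal, 4440, 9, 31, 8890), (Hal, 4440, 9, 9, 4660), (Hal, 7290, 4, 13, 9060), (Hal, 7290, 4, 31, 8890), (Hal, 7290, 4, 9, 4660), (Hal, 7290, 6, 13, 9060), (Hal, 7290, 6, 31, 8890), (Hal, 7290, 6, 9, 4660), (Hal, 7290, 9, 13, 9060), (Hal, 7290, 9, 31, 8890), (Hal, 7290, 9, 9, 4660), (Wes, 1430, 1, 18, 6250), (Wes, 1430, 1, 35, 340), (Wes, 1430, 6, 18, 6250), (Wes, 1430, 6, 35, 340), (Wes, 1430, 8, 18, 6250), (Wes, 1430, 8, 35, 340), (Wes, 330, 1, 18, 6250), (Wes, 330, 1, 35, 340), (Wes, 330, 6, 18, 6250), (Wes, 330, 6, 35, 340), (Wes, 330, 8, 18, 6250), (Wes, 330, 8, 35, 340), (Wes, 7810, 1, 18, 6250), (Wes, 7810, 1, 35, 340), (Wes, 7810, 6, 18, 6250), (Wes, 7810, 6, 35, 340), (Wes, 7810, 8, 18, 6250), (Wes, 7810, 8, 35, 340)}.
σ[salary = 7290]: keep tuples satisfying salary = 7290 → {(Hal, 7290, 4, 13, 9060), (Hal, 7290, 4, 31, 8890), (Hal, 7290, 4, 9, 4660), (Hal, 7290, 6, 13, 9060), (Hal, 7290, 6, 31, 8890), (Hal, 7290, 6, 9, 4660), (Hal, 7290, 9, 13, 9060), (Hal, 7290, 9, 31, 8890), (Hal, 7290, 9, 9, 4660)}
Keep only column(s) name, budget (6 duplicate(s) eliminated): {(Hal, 4660), (Hal, 8890), (Hal, 9060)}

{(Hal, 4660), (Hal, 8890), (Hal, 9060)}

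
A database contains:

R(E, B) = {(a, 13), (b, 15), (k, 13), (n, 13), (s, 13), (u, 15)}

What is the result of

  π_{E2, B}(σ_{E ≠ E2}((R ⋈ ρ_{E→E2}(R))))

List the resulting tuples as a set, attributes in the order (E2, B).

ρ[E→E2]: schema becomes (E2, B); tuples unchanged.
Joining R and ρ_{E→E2}(R) on B yields {(a, 13, a), (a, 13, k), (a, 13, n), (a, 13, s), (b, 15, b), (b, 15, u), (k, 13, a), (k, 13, k), (k, 13, n), (k, 13, s), (n, 13, a), (n, 13, k), (n, 13, n), (n, 13, s), (s, 13, a), (s, 13, k), (s, 13, n), (s, 13, s), (u, 15, b), (u, 15, u)}.
Apply σ_{E ≠ E2}; surviving tuples: {(a, 13, k), (a, 13, n), (a, 13, s), (b, 15, u), (k, 13, a), (k, 13, n), (k, 13, s), (n, 13, a), (n, 13, k), (n, 13, s), (s, 13, a), (s, 13, k), (s, 13, n), (u, 15, b)}
Projecting to E2, B (8 duplicate(s) eliminated): {(a, 13), (b, 15), (k, 13), (n, 13), (s, 13), (u, 15)}

{(a, 13), (b, 15), (k, 13), (n, 13), (s, 13), (u, 15)}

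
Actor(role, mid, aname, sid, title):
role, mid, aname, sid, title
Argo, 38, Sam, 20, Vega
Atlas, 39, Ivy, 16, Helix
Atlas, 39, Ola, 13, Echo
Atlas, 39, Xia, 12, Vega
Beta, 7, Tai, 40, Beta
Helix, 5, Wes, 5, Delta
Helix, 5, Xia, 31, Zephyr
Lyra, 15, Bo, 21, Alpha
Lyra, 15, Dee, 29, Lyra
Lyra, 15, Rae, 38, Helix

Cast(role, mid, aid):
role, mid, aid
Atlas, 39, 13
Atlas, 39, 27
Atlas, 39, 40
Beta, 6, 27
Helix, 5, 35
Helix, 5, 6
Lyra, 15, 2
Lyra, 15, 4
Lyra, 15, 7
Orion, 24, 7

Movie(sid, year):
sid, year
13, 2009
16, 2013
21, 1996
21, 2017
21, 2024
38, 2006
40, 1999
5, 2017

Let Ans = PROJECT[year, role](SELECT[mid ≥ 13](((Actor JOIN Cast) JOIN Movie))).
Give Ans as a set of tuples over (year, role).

{(1996, Lyra), (2006, Lyra), (2009, Atlas), (2013, Atlas), (2017, Lyra), (2024, Lyra)}

Actor ⋈ Cast (natural join on role, mid): {(Atlas, 39, Ivy, 16, Helix, 13), (Atlas, 39, Ivy, 16, Helix, 27), (Atlas, 39, Ivy, 16, Helix, 40), (Atlas, 39, Ola, 13, Echo, 13), (Atlas, 39, Ola, 13, Echo, 27), (Atlas, 39, Ola, 13, Echo, 40), (Atlas, 39, Xia, 12, Vega, 13), (Atlas, 39, Xia, 12, Vega, 27), (Atlas, 39, Xia, 12, Vega, 40), (Helix, 5, Wes, 5, Delta, 35), (Helix, 5, Wes, 5, Delta, 6), (Helix, 5, Xia, 31, Zephyr, 35), (Helix, 5, Xia, 31, Zephyr, 6), (Lyra, 15, Bo, 21, Alpha, 2), (Lyra, 15, Bo, 21, Alpha, 4), (Lyra, 15, Bo, 21, Alpha, 7), (Lyra, 15, Dee, 29, Lyra, 2), (Lyra, 15, Dee, 29, Lyra, 4), (Lyra, 15, Dee, 29, Lyra, 7), (Lyra, 15, Rae, 38, Helix, 2), (Lyra, 15, Rae, 38, Helix, 4), (Lyra, 15, Rae, 38, Helix, 7)}
(Actor JOIN Cast) ⋈ Movie (natural join on sid): {(Atlas, 39, Ivy, 16, Helix, 13, 2013), (Atlas, 39, Ivy, 16, Helix, 27, 2013), (Atlas, 39, Ivy, 16, Helix, 40, 2013), (Atlas, 39, Ola, 13, Echo, 13, 2009), (Atlas, 39, Ola, 13, Echo, 27, 2009), (Atlas, 39, Ola, 13, Echo, 40, 2009), (Helix, 5, Wes, 5, Delta, 35, 2017), (Helix, 5, Wes, 5, Delta, 6, 2017), (Lyra, 15, Bo, 21, Alpha, 2, 1996), (Lyra, 15, Bo, 21, Alpha, 2, 2017), (Lyra, 15, Bo, 21, Alpha, 2, 2024), (Lyra, 15, Bo, 21, Alpha, 4, 1996), (Lyra, 15, Bo, 21, Alpha, 4, 2017), (Lyra, 15, Bo, 21, Alpha, 4, 2024), (Lyra, 15, Bo, 21, Alpha, 7, 1996), (Lyra, 15, Bo, 21, Alpha, 7, 2017), (Lyra, 15, Bo, 21, Alpha, 7, 2024), (Lyra, 15, Rae, 38, Helix, 2, 2006), (Lyra, 15, Rae, 38, Helix, 4, 2006), (Lyra, 15, Rae, 38, Helix, 7, 2006)}
Selection mid ≥ 13: {(Atlas, 39, Ivy, 16, Helix, 13, 2013), (Atlas, 39, Ivy, 16, Helix, 27, 2013), (Atlas, 39, Ivy, 16, Helix, 40, 2013), (Atlas, 39, Ola, 13, Echo, 13, 2009), (Atlas, 39, Ola, 13, Echo, 27, 2009), (Atlas, 39, Ola, 13, Echo, 40, 2009), (Lyra, 15, Bo, 21, Alpha, 2, 1996), (Lyra, 15, Bo, 21, Alpha, 2, 2017), (Lyra, 15, Bo, 21, Alpha, 2, 2024), (Lyra, 15, Bo, 21, Alpha, 4, 1996), (Lyra, 15, Bo, 21, Alpha, 4, 2017), (Lyra, 15, Bo, 21, Alpha, 4, 2024), (Lyra, 15, Bo, 21, Alpha, 7, 1996), (Lyra, 15, Bo, 21, Alpha, 7, 2017), (Lyra, 15, Bo, 21, Alpha, 7, 2024), (Lyra, 15, Rae, 38, Helix, 2, 2006), (Lyra, 15, Rae, 38, Helix, 4, 2006), (Lyra, 15, Rae, 38, Helix, 7, 2006)}
Keep only column(s) year, role (12 duplicate(s) eliminated): {(1996, Lyra), (2006, Lyra), (2009, Atlas), (2013, Atlas), (2017, Lyra), (2024, Lyra)}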